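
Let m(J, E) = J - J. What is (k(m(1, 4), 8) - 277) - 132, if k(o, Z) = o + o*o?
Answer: -409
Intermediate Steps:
m(J, E) = 0
k(o, Z) = o + o²
(k(m(1, 4), 8) - 277) - 132 = (0*(1 + 0) - 277) - 132 = (0*1 - 277) - 132 = (0 - 277) - 132 = -277 - 132 = -409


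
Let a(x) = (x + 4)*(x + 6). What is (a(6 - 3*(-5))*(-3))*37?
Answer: -74925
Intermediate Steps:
a(x) = (4 + x)*(6 + x)
(a(6 - 3*(-5))*(-3))*37 = ((24 + (6 - 3*(-5))² + 10*(6 - 3*(-5)))*(-3))*37 = ((24 + (6 + 15)² + 10*(6 + 15))*(-3))*37 = ((24 + 21² + 10*21)*(-3))*37 = ((24 + 441 + 210)*(-3))*37 = (675*(-3))*37 = -2025*37 = -74925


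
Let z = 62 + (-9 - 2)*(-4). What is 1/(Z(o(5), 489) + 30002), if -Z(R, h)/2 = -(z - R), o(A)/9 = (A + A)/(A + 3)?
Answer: 2/60383 ≈ 3.3122e-5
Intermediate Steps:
o(A) = 18*A/(3 + A) (o(A) = 9*((A + A)/(A + 3)) = 9*((2*A)/(3 + A)) = 9*(2*A/(3 + A)) = 18*A/(3 + A))
z = 106 (z = 62 - 11*(-4) = 62 + 44 = 106)
Z(R, h) = 212 - 2*R (Z(R, h) = -(-2)*(106 - R) = -2*(-106 + R) = 212 - 2*R)
1/(Z(o(5), 489) + 30002) = 1/((212 - 36*5/(3 + 5)) + 30002) = 1/((212 - 36*5/8) + 30002) = 1/((212 - 2*45/4) + 30002) = 1/((212 - 45/2) + 30002) = 1/(379/2 + 30002) = 1/(60383/2) = 2/60383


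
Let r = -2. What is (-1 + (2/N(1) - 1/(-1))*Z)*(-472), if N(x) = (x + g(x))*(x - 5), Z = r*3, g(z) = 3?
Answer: 2950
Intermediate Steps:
Z = -6 (Z = -2*3 = -6)
N(x) = (-5 + x)*(3 + x) (N(x) = (x + 3)*(x - 5) = (3 + x)*(-5 + x) = (-5 + x)*(3 + x))
(-1 + (2/N(1) - 1/(-1))*Z)*(-472) = (-1 + (2/(-15 + 1² - 2*1) - 1/(-1))*(-6))*(-472) = (-1 + (2/(-15 + 1 - 2) - 1*(-1))*(-6))*(-472) = (-1 + (2/(-16) + 1)*(-6))*(-472) = (-1 + (2*(-1/16) + 1)*(-6))*(-472) = (-1 + (-⅛ + 1)*(-6))*(-472) = (-1 + (7/8)*(-6))*(-472) = (-1 - 21/4)*(-472) = -25/4*(-472) = 2950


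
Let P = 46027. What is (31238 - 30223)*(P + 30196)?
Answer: 77366345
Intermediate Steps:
(31238 - 30223)*(P + 30196) = (31238 - 30223)*(46027 + 30196) = 1015*76223 = 77366345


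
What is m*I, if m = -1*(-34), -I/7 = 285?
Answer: -67830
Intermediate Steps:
I = -1995 (I = -7*285 = -1995)
m = 34
m*I = 34*(-1995) = -67830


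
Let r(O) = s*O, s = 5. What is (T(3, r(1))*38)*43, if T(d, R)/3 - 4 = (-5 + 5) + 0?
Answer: 19608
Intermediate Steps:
r(O) = 5*O
T(d, R) = 12 (T(d, R) = 12 + 3*((-5 + 5) + 0) = 12 + 3*(0 + 0) = 12 + 3*0 = 12 + 0 = 12)
(T(3, r(1))*38)*43 = (12*38)*43 = 456*43 = 19608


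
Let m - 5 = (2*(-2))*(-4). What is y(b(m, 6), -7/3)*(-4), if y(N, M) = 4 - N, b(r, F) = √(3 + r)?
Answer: -16 + 8*√6 ≈ 3.5959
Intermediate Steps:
m = 21 (m = 5 + (2*(-2))*(-4) = 5 - 4*(-4) = 5 + 16 = 21)
y(b(m, 6), -7/3)*(-4) = (4 - √(3 + 21))*(-4) = (4 - √24)*(-4) = (4 - 2*√6)*(-4) = -16 + 8*√6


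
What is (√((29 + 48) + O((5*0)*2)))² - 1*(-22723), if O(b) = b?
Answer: 22800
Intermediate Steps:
(√((29 + 48) + O((5*0)*2)))² - 1*(-22723) = (√((29 + 48) + (5*0)*2))² - 1*(-22723) = (√(77 + 0*2))² + 22723 = (√(77 + 0))² + 22723 = (√77)² + 22723 = 77 + 22723 = 22800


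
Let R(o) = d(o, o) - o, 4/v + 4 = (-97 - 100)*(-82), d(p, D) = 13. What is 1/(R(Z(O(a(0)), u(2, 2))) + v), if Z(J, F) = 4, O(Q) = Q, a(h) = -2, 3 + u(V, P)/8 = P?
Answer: 8075/72677 ≈ 0.11111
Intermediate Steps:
u(V, P) = -24 + 8*P
v = 2/8075 (v = 4/(-4 + (-97 - 100)*(-82)) = 4/(-4 - 197*(-82)) = 4/(-4 + 16154) = 4/16150 = 4*(1/16150) = 2/8075 ≈ 0.00024768)
R(o) = 13 - o
1/(R(Z(O(a(0)), u(2, 2))) + v) = 1/((13 - 1*4) + 2/8075) = 1/((13 - 4) + 2/8075) = 1/(9 + 2/8075) = 1/(72677/8075) = 8075/72677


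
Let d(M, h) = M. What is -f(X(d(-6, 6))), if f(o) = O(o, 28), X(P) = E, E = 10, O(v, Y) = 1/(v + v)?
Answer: -1/20 ≈ -0.050000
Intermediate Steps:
O(v, Y) = 1/(2*v)
X(P) = 10
f(o) = 1/(2*o)
-f(X(d(-6, 6))) = -1/(2*10) = -1*1/20 = -1/20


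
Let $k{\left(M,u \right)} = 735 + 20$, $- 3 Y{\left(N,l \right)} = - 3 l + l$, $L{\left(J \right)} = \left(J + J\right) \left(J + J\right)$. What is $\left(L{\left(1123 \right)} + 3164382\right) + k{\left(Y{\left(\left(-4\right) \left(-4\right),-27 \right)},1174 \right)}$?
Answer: $8209653$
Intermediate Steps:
$L{\left(J \right)} = 4 J^{2}$ ($L{\left(J \right)} = 2 J 2 J = 4 J^{2}$)
$Y{\left(N,l \right)} = \frac{2 l}{3}$ ($Y{\left(N,l \right)} = - \frac{- 3 l + l}{3} = - \frac{\left(-2\right) l}{3} = \frac{2 l}{3}$)
$k{\left(M,u \right)} = 755$
$\left(L{\left(1123 \right)} + 3164382\right) + k{\left(Y{\left(\left(-4\right) \left(-4\right),-27 \right)},1174 \right)} = \left(4 \cdot 1123^{2} + 3164382\right) + 755 = \left(4 \cdot 1261129 + 3164382\right) + 755 = \left(5044516 + 3164382\right) + 755 = 8208898 + 755 = 8209653$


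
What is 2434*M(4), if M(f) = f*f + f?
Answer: 48680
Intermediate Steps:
M(f) = f + f² (M(f) = f² + f = f + f²)
2434*M(4) = 2434*(4*(1 + 4)) = 2434*(4*5) = 2434*20 = 48680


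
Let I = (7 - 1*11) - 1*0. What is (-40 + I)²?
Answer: 1936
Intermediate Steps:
I = -4 (I = (7 - 11) + 0 = -4 + 0 = -4)
(-40 + I)² = (-40 - 4)² = (-44)² = 1936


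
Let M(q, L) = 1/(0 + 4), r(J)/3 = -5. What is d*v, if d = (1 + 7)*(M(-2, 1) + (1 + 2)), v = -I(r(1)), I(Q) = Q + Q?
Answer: 780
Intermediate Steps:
r(J) = -15 (r(J) = 3*(-5) = -15)
I(Q) = 2*Q
M(q, L) = 1/4
v = 30 (v = -2*(-15) = -1*(-30) = 30)
d = 26 (d = (1 + 7)*(1/4 + (1 + 2)) = 8*(1/4 + 3) = 8*(13/4) = 26)
d*v = 26*30 = 780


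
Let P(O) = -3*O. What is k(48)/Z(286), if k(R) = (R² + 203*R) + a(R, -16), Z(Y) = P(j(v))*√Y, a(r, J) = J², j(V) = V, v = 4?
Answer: -1538*√286/429 ≈ -60.629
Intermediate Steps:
Z(Y) = -12*√Y (Z(Y) = (-3*4)*√Y = -12*√Y)
k(R) = 256 + R² + 203*R (k(R) = (R² + 203*R) + (-16)² = (R² + 203*R) + 256 = 256 + R² + 203*R)
k(48)/Z(286) = (256 + 48² + 203*48)/((-12*√286)) = (256 + 2304 + 9744)*(-√286/3432) = 12304*(-√286/3432) = -1538*√286/429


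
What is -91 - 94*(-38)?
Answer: 3481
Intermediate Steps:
-91 - 94*(-38) = -91 + 3572 = 3481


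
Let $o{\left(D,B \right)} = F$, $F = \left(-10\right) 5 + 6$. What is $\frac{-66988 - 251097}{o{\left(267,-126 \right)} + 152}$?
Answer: $- \frac{318085}{108} \approx -2945.2$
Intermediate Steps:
$F = -44$ ($F = -50 + 6 = -44$)
$o{\left(D,B \right)} = -44$
$\frac{-66988 - 251097}{o{\left(267,-126 \right)} + 152} = \frac{-66988 - 251097}{-44 + 152} = - \frac{318085}{108}$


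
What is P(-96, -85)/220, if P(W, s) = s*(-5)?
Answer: 85/44 ≈ 1.9318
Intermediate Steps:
P(W, s) = -5*s
P(-96, -85)/220 = -5*(-85)/220 = 425*(1/220) = 85/44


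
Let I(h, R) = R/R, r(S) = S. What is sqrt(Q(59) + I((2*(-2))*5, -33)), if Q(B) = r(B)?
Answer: 2*sqrt(15) ≈ 7.7460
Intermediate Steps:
Q(B) = B
I(h, R) = 1
sqrt(Q(59) + I((2*(-2))*5, -33)) = sqrt(59 + 1) = sqrt(60) = 2*sqrt(15)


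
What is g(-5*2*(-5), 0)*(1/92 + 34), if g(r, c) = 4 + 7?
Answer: 34419/92 ≈ 374.12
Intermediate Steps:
g(r, c) = 11
g(-5*2*(-5), 0)*(1/92 + 34) = 11*(1/92 + 34) = 11*(3129/92) = 34419/92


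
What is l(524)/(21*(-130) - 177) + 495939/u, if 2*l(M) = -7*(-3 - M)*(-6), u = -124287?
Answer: -432748/2361453 ≈ -0.18325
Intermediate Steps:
l(M) = -63 - 21*M (l(M) = (-7*(-3 - M)*(-6))/2 = ((21 + 7*M)*(-6))/2 = (-126 - 42*M)/2 = -63 - 21*M)
l(524)/(21*(-130) - 177) + 495939/u = (-63 - 21*524)/(21*(-130) - 177) + 495939/(-124287) = (-63 - 11004)/(-2730 - 177) + 495939*(-1/124287) = -11067/(-2907) - 165313/41429 = -11067*(-1/2907) - 165313/41429 = 217/57 - 165313/41429 = -432748/2361453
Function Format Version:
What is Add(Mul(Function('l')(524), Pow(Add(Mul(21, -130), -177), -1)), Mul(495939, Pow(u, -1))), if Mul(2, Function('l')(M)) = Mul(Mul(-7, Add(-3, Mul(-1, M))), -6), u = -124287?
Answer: Rational(-432748, 2361453) ≈ -0.18325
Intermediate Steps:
Function('l')(M) = Add(-63, Mul(-21, M)) (Function('l')(M) = Mul(Rational(1, 2), Mul(Mul(-7, Add(-3, Mul(-1, M))), -6)) = Mul(Rational(1, 2), Mul(Add(21, Mul(7, M)), -6)) = Mul(Rational(1, 2), Add(-126, Mul(-42, M))) = Add(-63, Mul(-21, M)))
Add(Mul(Function('l')(524), Pow(Add(Mul(21, -130), -177), -1)), Mul(495939, Pow(u, -1))) = Add(Mul(Add(-63, Mul(-21, 524)), Pow(Add(Mul(21, -130), -177), -1)), Mul(495939, Pow(-124287, -1))) = Add(Mul(Add(-63, -11004), Pow(Add(-2730, -177), -1)), Mul(495939, Rational(-1, 124287))) = Add(Mul(-11067, Pow(-2907, -1)), Rational(-165313, 41429)) = Add(Mul(-11067, Rational(-1, 2907)), Rational(-165313, 41429)) = Add(Rational(217, 57), Rational(-165313, 41429)) = Rational(-432748, 2361453)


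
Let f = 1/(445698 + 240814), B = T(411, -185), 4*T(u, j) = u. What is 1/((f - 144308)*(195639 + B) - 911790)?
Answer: -2746048/77570397539558985 ≈ -3.5401e-11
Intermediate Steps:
T(u, j) = u/4
B = 411/4 (B = (¼)*411 = 411/4 ≈ 102.75)
f = 1/686512 ≈ 1.4566e-6
1/((f - 144308)*(195639 + B) - 911790) = 1/((1/686512 - 144308)*(195639 + 411/4) - 911790) = 1/(-99069173695/686512*782967/4 - 911790) = 1/(-77567893720453065/2746048 - 911790) = 1/(-77570397539558985/2746048) = -2746048/77570397539558985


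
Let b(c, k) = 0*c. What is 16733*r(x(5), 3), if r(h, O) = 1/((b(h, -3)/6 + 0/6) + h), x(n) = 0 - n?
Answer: -16733/5 ≈ -3346.6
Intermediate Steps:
b(c, k) = 0
x(n) = -n
r(h, O) = 1/h (r(h, O) = 1/((0/6 + 0/6) + h) = 1/((0*(⅙) + 0*(⅙)) + h) = 1/((0 + 0) + h) = 1/(0 + h) = 1/h)
16733*r(x(5), 3) = 16733/((-1*5)) = 16733/(-5) = 16733*(-⅕) = -16733/5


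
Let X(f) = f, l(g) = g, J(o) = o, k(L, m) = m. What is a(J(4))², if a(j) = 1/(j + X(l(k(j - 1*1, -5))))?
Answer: 1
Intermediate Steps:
a(j) = 1/(-5 + j) (a(j) = 1/(j - 5) = 1/(-5 + j))
a(J(4))² = (1/(-5 + 4))² = (1/(-1))² = (-1)² = 1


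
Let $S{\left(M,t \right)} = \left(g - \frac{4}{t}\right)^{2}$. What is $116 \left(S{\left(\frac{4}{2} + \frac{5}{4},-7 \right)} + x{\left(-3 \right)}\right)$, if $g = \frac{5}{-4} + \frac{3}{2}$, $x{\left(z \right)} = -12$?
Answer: $- \frac{257491}{196} \approx -1313.7$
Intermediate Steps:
$g = \frac{1}{4}$ ($g = 5 \left(- \frac{1}{4}\right) + 3 \cdot \frac{1}{2} = - \frac{5}{4} + \frac{3}{2} = \frac{1}{4} \approx 0.25$)
$S{\left(M,t \right)} = \left(\frac{1}{4} - \frac{4}{t}\right)^{2}$
$116 \left(S{\left(\frac{4}{2} + \frac{5}{4},-7 \right)} + x{\left(-3 \right)}\right) = 116 \left(\frac{\left(-16 - 7\right)^{2}}{16 \cdot 49} - 12\right) = 116 \left(\frac{1}{16} \cdot \frac{1}{49} \left(-23\right)^{2} - 12\right) = 116 \left(\frac{1}{16} \cdot \frac{1}{49} \cdot 529 - 12\right) = 116 \left(\frac{529}{784} - 12\right) = 116 \left(- \frac{8879}{784}\right) = - \frac{257491}{196}$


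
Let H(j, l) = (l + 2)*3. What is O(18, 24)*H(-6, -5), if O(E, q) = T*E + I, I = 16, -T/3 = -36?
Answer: -17640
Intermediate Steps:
T = 108 (T = -3*(-36) = 108)
O(E, q) = 16 + 108*E (O(E, q) = 108*E + 16 = 16 + 108*E)
H(j, l) = 6 + 3*l (H(j, l) = (2 + l)*3 = 6 + 3*l)
O(18, 24)*H(-6, -5) = (16 + 108*18)*(6 + 3*(-5)) = (16 + 1944)*(6 - 15) = 1960*(-9) = -17640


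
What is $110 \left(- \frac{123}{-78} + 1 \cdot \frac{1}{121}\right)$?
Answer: $\frac{24935}{143} \approx 174.37$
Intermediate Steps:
$110 \left(- \frac{123}{-78} + 1 \cdot \frac{1}{121}\right) = 110 \left(\left(-123\right) \left(- \frac{1}{78}\right) + 1 \cdot \frac{1}{121}\right) = 110 \left(\frac{41}{26} + \frac{1}{121}\right) = 110 \cdot \frac{4987}{3146} = \frac{24935}{143}$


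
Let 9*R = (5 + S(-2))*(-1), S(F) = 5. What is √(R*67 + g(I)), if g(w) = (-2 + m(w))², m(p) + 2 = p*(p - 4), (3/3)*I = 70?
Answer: √191766434/3 ≈ 4616.0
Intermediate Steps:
I = 70
m(p) = -2 + p*(-4 + p) (m(p) = -2 + p*(p - 4) = -2 + p*(-4 + p))
g(w) = (-4 + w² - 4*w)² (g(w) = (-2 + (-2 + w² - 4*w))² = (-4 + w² - 4*w)²)
R = -10/9 (R = ((5 + 5)*(-1))/9 = (10*(-1))/9 = (⅑)*(-10) = -10/9 ≈ -1.1111)
√(R*67 + g(I)) = √(-10/9*67 + (4 - 1*70² + 4*70)²) = √(-670/9 + (4 - 1*4900 + 280)²) = √(-670/9 + (4 - 4900 + 280)²) = √(-670/9 + (-4616)²) = √(-670/9 + 21307456) = √(191766434/9) = √191766434/3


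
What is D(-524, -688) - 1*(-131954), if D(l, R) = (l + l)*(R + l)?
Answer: 1402130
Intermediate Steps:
D(l, R) = 2*l*(R + l) (D(l, R) = (2*l)*(R + l) = 2*l*(R + l))
D(-524, -688) - 1*(-131954) = 2*(-524)*(-688 - 524) - 1*(-131954) = 2*(-524)*(-1212) + 131954 = 1270176 + 131954 = 1402130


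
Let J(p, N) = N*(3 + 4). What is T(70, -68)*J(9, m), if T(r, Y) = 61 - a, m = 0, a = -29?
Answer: 0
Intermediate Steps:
T(r, Y) = 90 (T(r, Y) = 61 - 1*(-29) = 61 + 29 = 90)
J(p, N) = 7*N (J(p, N) = N*7 = 7*N)
T(70, -68)*J(9, m) = 90*(7*0) = 90*0 = 0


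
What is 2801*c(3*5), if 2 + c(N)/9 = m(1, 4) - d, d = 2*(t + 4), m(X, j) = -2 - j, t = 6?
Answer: -705852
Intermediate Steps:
d = 20 (d = 2*(6 + 4) = 2*10 = 20)
c(N) = -252 (c(N) = -18 + 9*((-2 - 1*4) - 1*20) = -18 + 9*((-2 - 4) - 20) = -18 + 9*(-6 - 20) = -18 + 9*(-26) = -18 - 234 = -252)
2801*c(3*5) = 2801*(-252) = -705852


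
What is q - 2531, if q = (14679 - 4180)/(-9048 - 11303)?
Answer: -51518880/20351 ≈ -2531.5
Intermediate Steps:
q = -10499/20351 (q = 10499/(-20351) = 10499*(-1/20351) = -10499/20351 ≈ -0.51590)
q - 2531 = -10499/20351 - 2531 = -51518880/20351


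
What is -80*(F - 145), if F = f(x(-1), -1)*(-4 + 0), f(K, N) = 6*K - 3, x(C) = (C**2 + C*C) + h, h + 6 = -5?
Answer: -6640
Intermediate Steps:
h = -11 (h = -6 - 5 = -11)
x(C) = -11 + 2*C**2 (x(C) = (C**2 + C*C) - 11 = (C**2 + C**2) - 11 = 2*C**2 - 11 = -11 + 2*C**2)
f(K, N) = -3 + 6*K
F = 228 (F = (-3 + 6*(-11 + 2*(-1)**2))*(-4 + 0) = (-3 + 6*(-11 + 2*1))*(-4) = (-3 + 6*(-11 + 2))*(-4) = (-3 + 6*(-9))*(-4) = (-3 - 54)*(-4) = -57*(-4) = 228)
-80*(F - 145) = -80*(228 - 145) = -80*83 = -6640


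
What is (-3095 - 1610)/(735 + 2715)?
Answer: -941/690 ≈ -1.3638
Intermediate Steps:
(-3095 - 1610)/(735 + 2715) = -4705/3450 = -4705*1/3450 = -941/690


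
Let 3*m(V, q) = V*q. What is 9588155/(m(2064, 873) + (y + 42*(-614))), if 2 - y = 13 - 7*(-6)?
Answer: 9588155/574783 ≈ 16.681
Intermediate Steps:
y = -53 (y = 2 - (13 - 7*(-6)) = 2 - (13 + 42) = 2 - 1*55 = 2 - 55 = -53)
m(V, q) = V*q/3 (m(V, q) = (V*q)/3 = V*q/3)
9588155/(m(2064, 873) + (y + 42*(-614))) = 9588155/((⅓)*2064*873 + (-53 + 42*(-614))) = 9588155/(600624 + (-53 - 25788)) = 9588155/(600624 - 25841) = 9588155/574783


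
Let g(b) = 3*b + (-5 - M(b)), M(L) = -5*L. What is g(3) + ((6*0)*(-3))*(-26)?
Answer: 19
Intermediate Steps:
g(b) = -5 + 8*b (g(b) = 3*b + (-5 - (-5)*b) = 3*b + (-5 + 5*b) = -5 + 8*b)
g(3) + ((6*0)*(-3))*(-26) = (-5 + 8*3) + ((6*0)*(-3))*(-26) = (-5 + 24) + (0*(-3))*(-26) = 19 + 0*(-26) = 19 + 0 = 19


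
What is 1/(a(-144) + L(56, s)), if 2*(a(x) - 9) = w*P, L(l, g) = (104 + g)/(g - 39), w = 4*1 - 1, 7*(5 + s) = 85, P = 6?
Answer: 223/3236 ≈ 0.068912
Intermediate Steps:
s = 50/7 (s = -5 + (1/7)*85 = -5 + 85/7 = 50/7 ≈ 7.1429)
w = 3 (w = 4 - 1 = 3)
L(l, g) = (104 + g)/(-39 + g)
a(x) = 18 (a(x) = 9 + (3*6)/2 = 9 + (1/2)*18 = 9 + 9 = 18)
1/(a(-144) + L(56, s)) = 1/(18 + (104 + 50/7)/(-39 + 50/7)) = 1/(18 + (778/7)/(-223/7)) = 1/(18 - 7/223*778/7) = 1/(18 - 778/223) = 1/(3236/223) = 223/3236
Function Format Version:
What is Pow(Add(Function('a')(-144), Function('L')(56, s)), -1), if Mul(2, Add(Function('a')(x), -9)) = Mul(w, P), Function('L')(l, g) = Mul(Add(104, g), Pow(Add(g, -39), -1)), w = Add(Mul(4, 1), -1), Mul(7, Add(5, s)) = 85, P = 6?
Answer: Rational(223, 3236) ≈ 0.068912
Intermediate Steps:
s = Rational(50, 7) (s = Add(-5, Mul(Rational(1, 7), 85)) = Add(-5, Rational(85, 7)) = Rational(50, 7) ≈ 7.1429)
w = 3 (w = Add(4, -1) = 3)
Function('L')(l, g) = Mul(Pow(Add(-39, g), -1), Add(104, g)) (Function('L')(l, g) = Mul(Add(104, g), Pow(Add(-39, g), -1)) = Mul(Pow(Add(-39, g), -1), Add(104, g)))
Function('a')(x) = 18 (Function('a')(x) = Add(9, Mul(Rational(1, 2), Mul(3, 6))) = Add(9, Mul(Rational(1, 2), 18)) = Add(9, 9) = 18)
Pow(Add(Function('a')(-144), Function('L')(56, s)), -1) = Pow(Add(18, Mul(Pow(Add(-39, Rational(50, 7)), -1), Add(104, Rational(50, 7)))), -1) = Pow(Add(18, Mul(Pow(Rational(-223, 7), -1), Rational(778, 7))), -1) = Pow(Add(18, Mul(Rational(-7, 223), Rational(778, 7))), -1) = Pow(Add(18, Rational(-778, 223)), -1) = Pow(Rational(3236, 223), -1) = Rational(223, 3236)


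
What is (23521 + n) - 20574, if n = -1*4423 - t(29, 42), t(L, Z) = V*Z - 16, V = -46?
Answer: 472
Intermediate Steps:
t(L, Z) = -16 - 46*Z (t(L, Z) = -46*Z - 16 = -16 - 46*Z)
n = -2475 (n = -1*4423 - (-16 - 46*42) = -4423 - (-16 - 1932) = -4423 - 1*(-1948) = -4423 + 1948 = -2475)
(23521 + n) - 20574 = (23521 - 2475) - 20574 = 21046 - 20574 = 472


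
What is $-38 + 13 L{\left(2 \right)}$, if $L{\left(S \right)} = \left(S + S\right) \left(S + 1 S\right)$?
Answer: $170$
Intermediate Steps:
$L{\left(S \right)} = 4 S^{2}$ ($L{\left(S \right)} = 2 S \left(S + S\right) = 2 S 2 S = 4 S^{2}$)
$-38 + 13 L{\left(2 \right)} = -38 + 13 \cdot 4 \cdot 2^{2} = -38 + 13 \cdot 4 \cdot 4 = -38 + 13 \cdot 16 = -38 + 208 = 170$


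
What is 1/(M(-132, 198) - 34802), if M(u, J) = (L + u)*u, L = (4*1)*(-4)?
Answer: -1/15266 ≈ -6.5505e-5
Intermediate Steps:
L = -16 (L = 4*(-4) = -16)
M(u, J) = u*(-16 + u) (M(u, J) = (-16 + u)*u = u*(-16 + u))
1/(M(-132, 198) - 34802) = 1/(-132*(-16 - 132) - 34802) = 1/(-132*(-148) - 34802) = 1/(19536 - 34802) = 1/(-15266) = -1/15266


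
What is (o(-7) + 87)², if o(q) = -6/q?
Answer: 378225/49 ≈ 7718.9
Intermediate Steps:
(o(-7) + 87)² = (-6/(-7) + 87)² = (-6*(-⅐) + 87)² = (6/7 + 87)² = (615/7)² = 378225/49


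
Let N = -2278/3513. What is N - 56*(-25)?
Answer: 4915922/3513 ≈ 1399.4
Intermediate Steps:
N = -2278/3513 (N = -2278*1/3513 = -2278/3513 ≈ -0.64845)
N - 56*(-25) = -2278/3513 - 56*(-25) = -2278/3513 + 1400 = 4915922/3513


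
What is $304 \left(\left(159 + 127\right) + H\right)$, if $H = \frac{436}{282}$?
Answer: $\frac{12325376}{141} \approx 87414.0$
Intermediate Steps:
$H = \frac{218}{141}$ ($H = 436 \cdot \frac{1}{282} = \frac{218}{141} \approx 1.5461$)
$304 \left(\left(159 + 127\right) + H\right) = 304 \left(\left(159 + 127\right) + \frac{218}{141}\right) = 304 \left(286 + \frac{218}{141}\right) = 304 \cdot \frac{40544}{141} = \frac{12325376}{141}$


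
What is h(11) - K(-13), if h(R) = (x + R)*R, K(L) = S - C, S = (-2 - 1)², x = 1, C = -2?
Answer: 121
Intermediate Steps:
S = 9 (S = (-3)² = 9)
K(L) = 11 (K(L) = 9 - 1*(-2) = 9 + 2 = 11)
h(R) = R*(1 + R) (h(R) = (1 + R)*R = R*(1 + R))
h(11) - K(-13) = 11*(1 + 11) - 1*11 = 11*12 - 11 = 132 - 11 = 121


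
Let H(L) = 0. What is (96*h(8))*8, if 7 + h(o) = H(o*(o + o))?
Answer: -5376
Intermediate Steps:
h(o) = -7 (h(o) = -7 + 0 = -7)
(96*h(8))*8 = (96*(-7))*8 = -672*8 = -5376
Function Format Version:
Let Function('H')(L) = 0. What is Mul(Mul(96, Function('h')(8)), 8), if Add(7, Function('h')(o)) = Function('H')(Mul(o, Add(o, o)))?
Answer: -5376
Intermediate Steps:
Function('h')(o) = -7 (Function('h')(o) = Add(-7, 0) = -7)
Mul(Mul(96, Function('h')(8)), 8) = Mul(Mul(96, -7), 8) = Mul(-672, 8) = -5376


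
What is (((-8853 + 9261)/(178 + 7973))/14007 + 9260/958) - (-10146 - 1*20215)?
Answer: 553636348761575/18229312101 ≈ 30371.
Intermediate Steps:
(((-8853 + 9261)/(178 + 7973))/14007 + 9260/958) - (-10146 - 1*20215) = ((408/8151)*(1/14007) + 9260*(1/958)) - (-10146 - 20215) = ((408*(1/8151))*(1/14007) + 4630/479) - 1*(-30361) = ((136/2717)*(1/14007) + 4630/479) + 30361 = (136/38057019 + 4630/479) + 30361 = 176204063114/18229312101 + 30361 = 553636348761575/18229312101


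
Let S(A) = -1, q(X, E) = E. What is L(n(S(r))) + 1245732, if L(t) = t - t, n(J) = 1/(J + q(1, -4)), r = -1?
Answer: 1245732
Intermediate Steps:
n(J) = 1/(-4 + J) (n(J) = 1/(J - 4) = 1/(-4 + J))
L(t) = 0
L(n(S(r))) + 1245732 = 0 + 1245732 = 1245732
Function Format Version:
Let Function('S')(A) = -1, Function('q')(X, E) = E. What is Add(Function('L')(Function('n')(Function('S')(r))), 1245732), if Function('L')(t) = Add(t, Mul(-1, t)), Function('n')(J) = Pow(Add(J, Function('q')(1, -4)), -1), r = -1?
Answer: 1245732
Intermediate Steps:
Function('n')(J) = Pow(Add(-4, J), -1) (Function('n')(J) = Pow(Add(J, -4), -1) = Pow(Add(-4, J), -1))
Function('L')(t) = 0
Add(Function('L')(Function('n')(Function('S')(r))), 1245732) = Add(0, 1245732) = 1245732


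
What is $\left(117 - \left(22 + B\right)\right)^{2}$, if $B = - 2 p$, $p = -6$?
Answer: $6889$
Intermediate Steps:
$B = 12$ ($B = \left(-2\right) \left(-6\right) = 12$)
$\left(117 - \left(22 + B\right)\right)^{2} = \left(117 - 34\right)^{2} = 83^{2} = 6889$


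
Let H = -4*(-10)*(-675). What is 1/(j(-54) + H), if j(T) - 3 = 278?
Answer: -1/26719 ≈ -3.7427e-5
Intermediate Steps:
j(T) = 281 (j(T) = 3 + 278 = 281)
H = -27000 (H = 40*(-675) = -27000)
1/(j(-54) + H) = 1/(281 - 27000) = 1/(-26719) = -1/26719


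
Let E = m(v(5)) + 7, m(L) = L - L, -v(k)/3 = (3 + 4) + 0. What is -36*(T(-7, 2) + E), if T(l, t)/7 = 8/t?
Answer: -1260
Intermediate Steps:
v(k) = -21 (v(k) = -3*((3 + 4) + 0) = -3*(7 + 0) = -3*7 = -21)
T(l, t) = 56/t (T(l, t) = 7*(8/t) = 56/t)
m(L) = 0
E = 7 (E = 0 + 7 = 7)
-36*(T(-7, 2) + E) = -36*(56/2 + 7) = -36*(56*(½) + 7) = -36*(28 + 7) = -36*35 = -1260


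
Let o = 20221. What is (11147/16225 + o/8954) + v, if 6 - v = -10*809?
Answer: 106963986033/13207150 ≈ 8098.9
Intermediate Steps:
v = 8096 (v = 6 - (-10)*809 = 6 - 1*(-8090) = 6 + 8090 = 8096)
(11147/16225 + o/8954) + v = (11147/16225 + 20221/8954) + 8096 = 38899633/13207150 + 8096 = 106963986033/13207150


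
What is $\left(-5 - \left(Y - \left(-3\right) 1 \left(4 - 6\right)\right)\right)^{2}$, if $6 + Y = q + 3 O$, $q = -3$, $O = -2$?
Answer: $256$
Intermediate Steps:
$Y = -15$ ($Y = -6 + \left(-3 + 3 \left(-2\right)\right) = -6 - 9 = -15$)
$\left(-5 - \left(Y - \left(-3\right) 1 \left(4 - 6\right)\right)\right)^{2} = \left(-5 + \left(\left(-3\right) 1 \left(4 - 6\right) - -15\right)\right)^{2} = \left(-5 + \left(- 3 \left(4 - 6\right) + 15\right)\right)^{2} = \left(-5 + \left(\left(-3\right) \left(-2\right) + 15\right)\right)^{2} = \left(-5 + \left(6 + 15\right)\right)^{2} = \left(-5 + 21\right)^{2} = 16^{2} = 256$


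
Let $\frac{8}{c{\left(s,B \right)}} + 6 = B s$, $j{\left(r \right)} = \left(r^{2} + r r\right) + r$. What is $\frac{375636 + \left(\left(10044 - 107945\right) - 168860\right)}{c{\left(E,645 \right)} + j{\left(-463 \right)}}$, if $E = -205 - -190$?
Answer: $\frac{1054018875}{4146130267} \approx 0.25422$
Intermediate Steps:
$E = -15$ ($E = -205 + 190 = -15$)
$j{\left(r \right)} = r + 2 r^{2}$ ($j{\left(r \right)} = \left(r^{2} + r^{2}\right) + r = 2 r^{2} + r = r + 2 r^{2}$)
$c{\left(s,B \right)} = \frac{8}{-6 + B s}$
$\frac{375636 + \left(\left(10044 - 107945\right) - 168860\right)}{c{\left(E,645 \right)} + j{\left(-463 \right)}} = \frac{375636 + \left(\left(10044 - 107945\right) - 168860\right)}{\frac{8}{-6 + 645 \left(-15\right)} - 463 \left(1 + 2 \left(-463\right)\right)} = \frac{375636 - 266761}{\frac{8}{-6 - 9675} - 463 \left(1 - 926\right)} = \frac{375636 - 266761}{\frac{8}{-9681} - -428275} = \frac{108875}{8 \left(- \frac{1}{9681}\right) + 428275} = \frac{108875}{- \frac{8}{9681} + 428275} = \frac{108875}{\frac{4146130267}{9681}} = 108875 \cdot \frac{9681}{4146130267} = \frac{1054018875}{4146130267}$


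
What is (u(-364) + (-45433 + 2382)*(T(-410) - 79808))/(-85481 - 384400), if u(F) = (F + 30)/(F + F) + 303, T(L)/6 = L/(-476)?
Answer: -3037063346561/415374804 ≈ -7311.6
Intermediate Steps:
T(L) = -3*L/238 (T(L) = 6*(L/(-476)) = 6*(L*(-1/476)) = 6*(-L/476) = -3*L/238)
u(F) = 303 + (30 + F)/(2*F) (u(F) = (30 + F)/((2*F)) + 303 = (30 + F)*(1/(2*F)) + 303 = (30 + F)/(2*F) + 303 = 303 + (30 + F)/(2*F))
(u(-364) + (-45433 + 2382)*(T(-410) - 79808))/(-85481 - 384400) = ((607/2 + 15/(-364)) + (-45433 + 2382)*(-3/238*(-410) - 79808))/(-85481 - 384400) = ((607/2 + 15*(-1/364)) - 43051*(615/119 - 79808))/(-469881) = ((607/2 - 15/364) - 43051*(-9496537/119))*(-1/469881) = (110459/364 + 408835414387/119)*(-1/469881) = (3037063346561/884)*(-1/469881) = -3037063346561/415374804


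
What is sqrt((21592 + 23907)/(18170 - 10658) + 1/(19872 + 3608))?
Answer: sqrt(46004119388295)/2755965 ≈ 2.4611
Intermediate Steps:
sqrt((21592 + 23907)/(18170 - 10658) + 1/(19872 + 3608)) = sqrt(45499/7512 + 1/23480) = sqrt(16692563/2755965) = sqrt(46004119388295)/2755965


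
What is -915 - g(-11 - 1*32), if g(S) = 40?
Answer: -955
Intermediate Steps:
-915 - g(-11 - 1*32) = -915 - 1*40 = -915 - 40 = -955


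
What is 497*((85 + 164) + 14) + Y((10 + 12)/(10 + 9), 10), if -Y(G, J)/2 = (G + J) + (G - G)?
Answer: 2483085/19 ≈ 1.3069e+5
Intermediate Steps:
Y(G, J) = -2*G - 2*J (Y(G, J) = -2*((G + J) + (G - G)) = -2*((G + J) + 0) = -2*(G + J) = -2*G - 2*J)
497*((85 + 164) + 14) + Y((10 + 12)/(10 + 9), 10) = 497*((85 + 164) + 14) + (-2*(10 + 12)/(10 + 9) - 2*10) = 497*(249 + 14) + (-44/19 - 20) = 497*263 + (-44/19 - 20) = 130711 + (-2*22/19 - 20) = 130711 + (-44/19 - 20) = 130711 - 424/19 = 2483085/19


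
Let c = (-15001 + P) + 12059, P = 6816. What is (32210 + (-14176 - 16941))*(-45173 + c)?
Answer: -45139807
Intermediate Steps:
c = 3874 (c = (-15001 + 6816) + 12059 = -8185 + 12059 = 3874)
(32210 + (-14176 - 16941))*(-45173 + c) = (32210 + (-14176 - 16941))*(-45173 + 3874) = (32210 - 31117)*(-41299) = 1093*(-41299) = -45139807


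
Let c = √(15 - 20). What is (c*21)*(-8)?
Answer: -168*I*√5 ≈ -375.66*I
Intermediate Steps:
c = I*√5 (c = √(-5) = I*√5 ≈ 2.2361*I)
(c*21)*(-8) = ((I*√5)*21)*(-8) = (21*I*√5)*(-8) = -168*I*√5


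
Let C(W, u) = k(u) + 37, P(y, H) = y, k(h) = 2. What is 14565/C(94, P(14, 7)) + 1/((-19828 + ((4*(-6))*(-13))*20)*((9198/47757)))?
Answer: 202263015893/541590504 ≈ 373.46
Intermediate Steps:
C(W, u) = 39 (C(W, u) = 2 + 37 = 39)
14565/C(94, P(14, 7)) + 1/((-19828 + ((4*(-6))*(-13))*20)*((9198/47757))) = 14565/39 + 1/((-19828 + ((4*(-6))*(-13))*20)*((9198/47757))) = 14565*(1/39) + 1/((-19828 - 24*(-13)*20)*((9198*(1/47757)))) = 4855/13 + 1/((-19828 + 312*20)*(3066/15919)) = 4855/13 + (15919/3066)/(-19828 + 6240) = 4855/13 + (15919/3066)/(-13588) = 4855/13 - 1/13588*15919/3066 = 4855/13 - 15919/41660808 = 202263015893/541590504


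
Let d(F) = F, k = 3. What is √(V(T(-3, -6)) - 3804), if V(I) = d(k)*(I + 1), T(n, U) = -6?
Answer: I*√3819 ≈ 61.798*I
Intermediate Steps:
V(I) = 3 + 3*I (V(I) = 3*(I + 1) = 3*(1 + I) = 3 + 3*I)
√(V(T(-3, -6)) - 3804) = √((3 + 3*(-6)) - 3804) = √((3 - 18) - 3804) = √(-15 - 3804) = √(-3819) = I*√3819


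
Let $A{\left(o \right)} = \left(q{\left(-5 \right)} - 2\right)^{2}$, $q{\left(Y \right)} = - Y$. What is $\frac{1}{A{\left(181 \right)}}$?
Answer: $\frac{1}{9} \approx 0.11111$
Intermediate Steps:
$A{\left(o \right)} = 9$ ($A{\left(o \right)} = \left(\left(-1\right) \left(-5\right) - 2\right)^{2} = \left(5 - 2\right)^{2} = 3^{2} = 9$)
$\frac{1}{A{\left(181 \right)}} = \frac{1}{9}$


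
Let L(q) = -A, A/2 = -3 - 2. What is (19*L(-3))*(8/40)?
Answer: 38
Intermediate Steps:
A = -10 (A = 2*(-3 - 2) = 2*(-5) = -10)
L(q) = 10 (L(q) = -1*(-10) = 10)
(19*L(-3))*(8/40) = (19*10)*(8/40) = 190*(8*(1/40)) = 190*(⅕) = 38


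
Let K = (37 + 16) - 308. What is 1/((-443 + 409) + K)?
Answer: -1/289 ≈ -0.0034602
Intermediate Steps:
K = -255 (K = 53 - 308 = -255)
1/((-443 + 409) + K) = 1/((-443 + 409) - 255) = 1/(-34 - 255) = 1/(-289) = -1/289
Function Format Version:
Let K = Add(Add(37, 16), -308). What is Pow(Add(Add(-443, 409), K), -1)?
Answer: Rational(-1, 289) ≈ -0.0034602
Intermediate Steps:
K = -255 (K = Add(53, -308) = -255)
Pow(Add(Add(-443, 409), K), -1) = Pow(Add(Add(-443, 409), -255), -1) = Pow(Add(-34, -255), -1) = Pow(-289, -1) = Rational(-1, 289)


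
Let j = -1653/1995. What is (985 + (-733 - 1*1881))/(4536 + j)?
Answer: -57015/158731 ≈ -0.35919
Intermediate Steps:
j = -29/35 (j = -1653*1/1995 = -29/35 ≈ -0.82857)
(985 + (-733 - 1*1881))/(4536 + j) = (985 + (-733 - 1*1881))/(4536 - 29/35) = (985 + (-733 - 1881))/(158731/35) = (985 - 2614)*(35/158731) = -1629*35/158731 = -57015/158731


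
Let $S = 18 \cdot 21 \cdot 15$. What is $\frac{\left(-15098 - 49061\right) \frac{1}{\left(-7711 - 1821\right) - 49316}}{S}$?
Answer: $\frac{64159}{333668160} \approx 0.00019228$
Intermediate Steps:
$S = 5670$ ($S = 378 \cdot 15 = 5670$)
$\frac{\left(-15098 - 49061\right) \frac{1}{\left(-7711 - 1821\right) - 49316}}{S} = \frac{\left(-15098 - 49061\right) \frac{1}{\left(-7711 - 1821\right) - 49316}}{5670} = - \frac{64159}{\left(-7711 - 1821\right) - 49316} \cdot \frac{1}{5670} = - \frac{64159}{-9532 - 49316} \cdot \frac{1}{5670} = - \frac{64159}{-58848} \cdot \frac{1}{5670} = \left(-64159\right) \left(- \frac{1}{58848}\right) \frac{1}{5670} = \frac{64159}{58848} \cdot \frac{1}{5670} = \frac{64159}{333668160}$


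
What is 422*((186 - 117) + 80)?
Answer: 62878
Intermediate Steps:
422*((186 - 117) + 80) = 422*(69 + 80) = 422*149 = 62878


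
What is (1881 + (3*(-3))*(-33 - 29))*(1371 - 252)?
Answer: 2729241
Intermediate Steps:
(1881 + (3*(-3))*(-33 - 29))*(1371 - 252) = (1881 - 9*(-62))*1119 = (1881 + 558)*1119 = 2439*1119 = 2729241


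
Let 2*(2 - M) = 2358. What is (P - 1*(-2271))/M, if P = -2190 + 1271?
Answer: -1352/1177 ≈ -1.1487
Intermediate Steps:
M = -1177 (M = 2 - 1/2*2358 = 2 - 1179 = -1177)
P = -919
(P - 1*(-2271))/M = (-919 - 1*(-2271))/(-1177) = (-919 + 2271)*(-1/1177) = 1352*(-1/1177) = -1352/1177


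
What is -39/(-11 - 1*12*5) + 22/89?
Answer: 5033/6319 ≈ 0.79649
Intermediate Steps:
-39/(-11 - 1*12*5) + 22/89 = -39/(-11 - 12*5) + 22*(1/89) = -39/(-11 - 60) + 22/89 = -39/(-71) + 22/89 = -39*(-1/71) + 22/89 = 39/71 + 22/89 = 5033/6319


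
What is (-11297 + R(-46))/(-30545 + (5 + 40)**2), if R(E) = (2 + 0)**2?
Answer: 491/1240 ≈ 0.39597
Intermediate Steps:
R(E) = 4 (R(E) = 2**2 = 4)
(-11297 + R(-46))/(-30545 + (5 + 40)**2) = (-11297 + 4)/(-30545 + (5 + 40)**2) = -11293/(-30545 + 45**2) = -11293/(-30545 + 2025) = -11293/(-28520) = -11293*(-1/28520) = 491/1240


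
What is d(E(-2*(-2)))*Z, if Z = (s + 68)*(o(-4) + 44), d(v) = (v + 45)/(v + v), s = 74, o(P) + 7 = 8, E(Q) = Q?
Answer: 156555/4 ≈ 39139.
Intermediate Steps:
o(P) = 1 (o(P) = -7 + 8 = 1)
d(v) = (45 + v)/(2*v) (d(v) = (45 + v)/((2*v)) = (45 + v)*(1/(2*v)) = (45 + v)/(2*v))
Z = 6390 (Z = (74 + 68)*(1 + 44) = 142*45 = 6390)
d(E(-2*(-2)))*Z = ((45 - 2*(-2))/(2*((-2*(-2)))))*6390 = ((1/2)*(45 + 4)/4)*6390 = ((1/2)*(1/4)*49)*6390 = (49/8)*6390 = 156555/4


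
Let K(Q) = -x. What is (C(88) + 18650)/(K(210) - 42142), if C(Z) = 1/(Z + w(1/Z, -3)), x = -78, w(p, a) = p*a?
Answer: -72184869/162808712 ≈ -0.44337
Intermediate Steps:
w(p, a) = a*p
K(Q) = 78 (K(Q) = -1*(-78) = 78)
C(Z) = 1/(Z - 3/Z)
(C(88) + 18650)/(K(210) - 42142) = (88/(-3 + 88²) + 18650)/(78 - 42142) = (88/(-3 + 7744) + 18650)/(-42064) = (88/7741 + 18650)*(-1/42064) = (144369738/7741)*(-1/42064) = -72184869/162808712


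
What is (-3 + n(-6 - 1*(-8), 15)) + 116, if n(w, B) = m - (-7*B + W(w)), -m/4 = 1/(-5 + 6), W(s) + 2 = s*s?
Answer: 212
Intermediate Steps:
W(s) = -2 + s**2 (W(s) = -2 + s*s = -2 + s**2)
m = -4 (m = -4/(-5 + 6) = -4/1 = -4*1 = -4)
n(w, B) = -2 - w**2 + 7*B (n(w, B) = -4 - (-7*B + (-2 + w**2)) = -4 - (-2 + w**2 - 7*B) = -4 + (2 - w**2 + 7*B) = -2 - w**2 + 7*B)
(-3 + n(-6 - 1*(-8), 15)) + 116 = (-3 + (-2 - (-6 - 1*(-8))**2 + 7*15)) + 116 = (-3 + (-2 - (-6 + 8)**2 + 105)) + 116 = (-3 + (-2 - 1*2**2 + 105)) + 116 = (-3 + (-2 - 1*4 + 105)) + 116 = (-3 + (-2 - 4 + 105)) + 116 = (-3 + 99) + 116 = 96 + 116 = 212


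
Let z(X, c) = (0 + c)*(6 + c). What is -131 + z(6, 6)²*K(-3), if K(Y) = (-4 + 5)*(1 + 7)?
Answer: 41341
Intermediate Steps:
z(X, c) = c*(6 + c)
K(Y) = 8 (K(Y) = 1*8 = 8)
-131 + z(6, 6)²*K(-3) = -131 + (6*(6 + 6))²*8 = -131 + (6*12)²*8 = -131 + 72²*8 = -131 + 5184*8 = -131 + 41472 = 41341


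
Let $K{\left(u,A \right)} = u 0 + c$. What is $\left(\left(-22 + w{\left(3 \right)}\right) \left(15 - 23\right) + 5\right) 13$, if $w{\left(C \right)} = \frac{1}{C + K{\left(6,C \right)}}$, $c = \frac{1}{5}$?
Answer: $\frac{4641}{2} \approx 2320.5$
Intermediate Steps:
$c = \frac{1}{5} \approx 0.2$
$K{\left(u,A \right)} = \frac{1}{5}$ ($K{\left(u,A \right)} = u 0 + \frac{1}{5} = 0 + \frac{1}{5} = \frac{1}{5}$)
$w{\left(C \right)} = \frac{1}{\frac{1}{5} + C}$ ($w{\left(C \right)} = \frac{1}{C + \frac{1}{5}} = \frac{1}{\frac{1}{5} + C}$)
$\left(\left(-22 + w{\left(3 \right)}\right) \left(15 - 23\right) + 5\right) 13 = \left(\left(-22 + \frac{5}{1 + 5 \cdot 3}\right) \left(15 - 23\right) + 5\right) 13 = \left(\left(-22 + \frac{5}{1 + 15}\right) \left(-8\right) + 5\right) 13 = \left(\left(-22 + \frac{5}{16}\right) \left(-8\right) + 5\right) 13 = \left(\left(- \frac{347}{16}\right) \left(-8\right) + 5\right) 13 = \left(\frac{347}{2} + 5\right) 13 = \frac{357}{2} \cdot 13 = \frac{4641}{2}$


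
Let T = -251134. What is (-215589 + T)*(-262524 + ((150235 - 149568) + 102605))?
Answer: 74326571196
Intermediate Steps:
(-215589 + T)*(-262524 + ((150235 - 149568) + 102605)) = (-215589 - 251134)*(-262524 + ((150235 - 149568) + 102605)) = -466723*(-262524 + (667 + 102605)) = -466723*(-262524 + 103272) = -466723*(-159252) = 74326571196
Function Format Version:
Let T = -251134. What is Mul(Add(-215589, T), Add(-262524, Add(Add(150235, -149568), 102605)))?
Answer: 74326571196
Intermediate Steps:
Mul(Add(-215589, T), Add(-262524, Add(Add(150235, -149568), 102605))) = Mul(Add(-215589, -251134), Add(-262524, Add(Add(150235, -149568), 102605))) = Mul(-466723, Add(-262524, Add(667, 102605))) = Mul(-466723, Add(-262524, 103272)) = Mul(-466723, -159252) = 74326571196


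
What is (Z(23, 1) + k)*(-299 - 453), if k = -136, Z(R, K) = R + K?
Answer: 84224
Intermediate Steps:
Z(R, K) = K + R
(Z(23, 1) + k)*(-299 - 453) = ((1 + 23) - 136)*(-299 - 453) = (24 - 136)*(-752) = -112*(-752) = 84224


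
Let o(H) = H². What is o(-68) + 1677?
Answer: 6301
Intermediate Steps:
o(-68) + 1677 = (-68)² + 1677 = 4624 + 1677 = 6301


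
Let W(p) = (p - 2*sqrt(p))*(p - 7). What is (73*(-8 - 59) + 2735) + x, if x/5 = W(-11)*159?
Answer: 155254 + 28620*I*sqrt(11) ≈ 1.5525e+5 + 94922.0*I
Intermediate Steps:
W(p) = (-7 + p)*(p - 2*sqrt(p)) (W(p) = (p - 2*sqrt(p))*(-7 + p) = (-7 + p)*(p - 2*sqrt(p)))
x = 157410 + 28620*I*sqrt(11) (x = 5*(((-11)**2 - 7*(-11) - (-22)*I*sqrt(11) + 14*sqrt(-11))*159) = 5*((121 + 77 - (-22)*I*sqrt(11) + 14*(I*sqrt(11)))*159) = 5*((121 + 77 + 22*I*sqrt(11) + 14*I*sqrt(11))*159) = 5*((198 + 36*I*sqrt(11))*159) = 5*(31482 + 5724*I*sqrt(11)) = 157410 + 28620*I*sqrt(11) ≈ 1.5741e+5 + 94922.0*I)
(73*(-8 - 59) + 2735) + x = (73*(-8 - 59) + 2735) + (157410 + 28620*I*sqrt(11)) = (73*(-67) + 2735) + (157410 + 28620*I*sqrt(11)) = (-4891 + 2735) + (157410 + 28620*I*sqrt(11)) = -2156 + (157410 + 28620*I*sqrt(11)) = 155254 + 28620*I*sqrt(11)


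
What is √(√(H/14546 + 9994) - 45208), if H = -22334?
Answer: √(-2391346283032 + 7273*√528566693235)/7273 ≈ 212.39*I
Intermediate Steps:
√(√(H/14546 + 9994) - 45208) = √(√(-22334/14546 + 9994) - 45208) = √(√(-22334*1/14546 + 9994) - 45208) = √(√(-11167/7273 + 9994) - 45208) = √(√(72675195/7273) - 45208) = √(√528566693235/7273 - 45208) = √(-45208 + √528566693235/7273)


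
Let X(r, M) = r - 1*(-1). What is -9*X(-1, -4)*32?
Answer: 0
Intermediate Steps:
X(r, M) = 1 + r (X(r, M) = r + 1 = 1 + r)
-9*X(-1, -4)*32 = -9*(1 - 1)*32 = -9*0*32 = 0*32 = 0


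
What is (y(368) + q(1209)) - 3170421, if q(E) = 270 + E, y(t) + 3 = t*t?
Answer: -3033521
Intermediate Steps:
y(t) = -3 + t**2 (y(t) = -3 + t*t = -3 + t**2)
(y(368) + q(1209)) - 3170421 = ((-3 + 368**2) + (270 + 1209)) - 3170421 = ((-3 + 135424) + 1479) - 3170421 = (135421 + 1479) - 3170421 = 136900 - 3170421 = -3033521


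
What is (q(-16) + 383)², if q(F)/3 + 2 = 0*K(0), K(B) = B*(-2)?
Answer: 142129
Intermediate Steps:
K(B) = -2*B
q(F) = -6 (q(F) = -6 + 3*(0*(-2*0)) = -6 + 3*(0*0) = -6 + 3*0 = -6 + 0 = -6)
(q(-16) + 383)² = (-6 + 383)² = 377² = 142129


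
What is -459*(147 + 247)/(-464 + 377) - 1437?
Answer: 18609/29 ≈ 641.69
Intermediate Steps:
-459*(147 + 247)/(-464 + 377) - 1437 = -180846/(-87) - 1437 = -180846*(-1)/87 - 1437 = -459*(-394/87) - 1437 = 60282/29 - 1437 = 18609/29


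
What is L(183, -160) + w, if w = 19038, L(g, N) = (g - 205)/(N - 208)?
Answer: 3503003/184 ≈ 19038.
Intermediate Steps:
L(g, N) = (-205 + g)/(-208 + N)
L(183, -160) + w = (-205 + 183)/(-208 - 160) + 19038 = -22/(-368) + 19038 = -1/368*(-22) + 19038 = 11/184 + 19038 = 3503003/184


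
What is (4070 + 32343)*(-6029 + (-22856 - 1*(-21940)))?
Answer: -252888285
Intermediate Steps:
(4070 + 32343)*(-6029 + (-22856 - 1*(-21940))) = 36413*(-6029 + (-22856 + 21940)) = 36413*(-6029 - 916) = 36413*(-6945) = -252888285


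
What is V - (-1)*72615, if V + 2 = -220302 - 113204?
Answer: -260893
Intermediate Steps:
V = -333508 (V = -2 + (-220302 - 113204) = -2 - 333506 = -333508)
V - (-1)*72615 = -333508 - (-1)*72615 = -333508 - 1*(-72615) = -333508 + 72615 = -260893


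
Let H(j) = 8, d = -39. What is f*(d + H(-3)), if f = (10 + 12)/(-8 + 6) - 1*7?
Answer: 558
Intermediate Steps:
f = -18 (f = 22/(-2) - 7 = 22*(-1/2) - 7 = -11 - 7 = -18)
f*(d + H(-3)) = -18*(-39 + 8) = -18*(-31) = 558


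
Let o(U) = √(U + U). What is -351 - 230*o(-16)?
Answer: -351 - 920*I*√2 ≈ -351.0 - 1301.1*I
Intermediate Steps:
o(U) = √2*√U (o(U) = √(2*U) = √2*√U)
-351 - 230*o(-16) = -351 - 230*√2*√(-16) = -351 - 230*√2*4*I = -351 - 920*I*√2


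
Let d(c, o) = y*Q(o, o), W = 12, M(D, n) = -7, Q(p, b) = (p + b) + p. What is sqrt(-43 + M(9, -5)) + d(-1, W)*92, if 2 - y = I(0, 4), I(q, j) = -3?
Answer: 16560 + 5*I*sqrt(2) ≈ 16560.0 + 7.0711*I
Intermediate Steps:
Q(p, b) = b + 2*p (Q(p, b) = (b + p) + p = b + 2*p)
y = 5 (y = 2 - 1*(-3) = 2 + 3 = 5)
d(c, o) = 15*o (d(c, o) = 5*(o + 2*o) = 5*(3*o) = 15*o)
sqrt(-43 + M(9, -5)) + d(-1, W)*92 = sqrt(-43 - 7) + (15*12)*92 = sqrt(-50) + 180*92 = 5*I*sqrt(2) + 16560 = 16560 + 5*I*sqrt(2)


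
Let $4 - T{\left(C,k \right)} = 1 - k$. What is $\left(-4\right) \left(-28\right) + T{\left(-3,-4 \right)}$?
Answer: $111$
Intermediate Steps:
$T{\left(C,k \right)} = 3 + k$ ($T{\left(C,k \right)} = 4 - \left(1 - k\right) = 4 + \left(-1 + k\right) = 3 + k$)
$\left(-4\right) \left(-28\right) + T{\left(-3,-4 \right)} = \left(-4\right) \left(-28\right) + \left(3 - 4\right) = 112 - 1 = 111$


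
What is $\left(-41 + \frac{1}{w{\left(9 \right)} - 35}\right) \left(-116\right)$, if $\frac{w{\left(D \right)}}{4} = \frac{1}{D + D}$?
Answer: $\frac{1489672}{313} \approx 4759.3$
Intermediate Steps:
$w{\left(D \right)} = \frac{2}{D}$ ($w{\left(D \right)} = \frac{4}{D + D} = \frac{4}{2 D} = 4 \frac{1}{2 D} = \frac{2}{D}$)
$\left(-41 + \frac{1}{w{\left(9 \right)} - 35}\right) \left(-116\right) = \left(-41 + \frac{1}{\frac{2}{9} - 35}\right) \left(-116\right) = \left(-41 + \frac{1}{- \frac{313}{9}}\right) \left(-116\right) = \left(-41 - \frac{9}{313}\right) \left(-116\right) = \left(- \frac{12842}{313}\right) \left(-116\right) = \frac{1489672}{313}$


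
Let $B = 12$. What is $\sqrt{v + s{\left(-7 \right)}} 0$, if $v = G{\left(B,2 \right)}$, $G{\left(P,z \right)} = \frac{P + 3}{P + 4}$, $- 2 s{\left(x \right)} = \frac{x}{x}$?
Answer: $0$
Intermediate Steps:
$s{\left(x \right)} = - \frac{1}{2}$ ($s{\left(x \right)} = - \frac{x \frac{1}{x}}{2} = \left(- \frac{1}{2}\right) 1 = - \frac{1}{2}$)
$G{\left(P,z \right)} = \frac{3 + P}{4 + P}$
$v = \frac{15}{16}$ ($v = \frac{3 + 12}{4 + 12} = \frac{1}{16} \cdot 15 = \frac{15}{16} \approx 0.9375$)
$\sqrt{v + s{\left(-7 \right)}} 0 = \sqrt{\frac{15}{16} - \frac{1}{2}} \cdot 0 = \sqrt{\frac{7}{16}} \cdot 0 = \frac{\sqrt{7}}{4} \cdot 0 = 0$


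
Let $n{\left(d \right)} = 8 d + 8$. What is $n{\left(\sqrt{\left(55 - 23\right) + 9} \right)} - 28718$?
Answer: $-28710 + 8 \sqrt{41} \approx -28659.0$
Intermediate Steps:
$n{\left(d \right)} = 8 + 8 d$
$n{\left(\sqrt{\left(55 - 23\right) + 9} \right)} - 28718 = \left(8 + 8 \sqrt{\left(55 - 23\right) + 9}\right) - 28718 = \left(8 + 8 \sqrt{32 + 9}\right) - 28718 = \left(8 + 8 \sqrt{41}\right) - 28718 = -28710 + 8 \sqrt{41}$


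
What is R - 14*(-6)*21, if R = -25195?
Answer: -23431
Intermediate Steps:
R - 14*(-6)*21 = -25195 - 14*(-6)*21 = -25195 - (-84)*21 = -25195 - 1*(-1764) = -25195 + 1764 = -23431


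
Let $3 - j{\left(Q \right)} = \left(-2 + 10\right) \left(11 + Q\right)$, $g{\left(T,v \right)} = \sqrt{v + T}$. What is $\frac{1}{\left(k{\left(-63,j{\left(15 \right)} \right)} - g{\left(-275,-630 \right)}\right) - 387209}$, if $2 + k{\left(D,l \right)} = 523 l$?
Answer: $\frac{i}{\sqrt{905} - 494426 i} \approx -2.0225 \cdot 10^{-6} + 1.2306 \cdot 10^{-10} i$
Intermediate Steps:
$g{\left(T,v \right)} = \sqrt{T + v}$
$j{\left(Q \right)} = -85 - 8 Q$ ($j{\left(Q \right)} = 3 - \left(-2 + 10\right) \left(11 + Q\right) = 3 - 8 \left(11 + Q\right) = 3 - \left(88 + 8 Q\right) = -85 - 8 Q$)
$k{\left(D,l \right)} = -2 + 523 l$
$\frac{1}{\left(k{\left(-63,j{\left(15 \right)} \right)} - g{\left(-275,-630 \right)}\right) - 387209} = \frac{1}{\left(\left(-2 + 523 \left(-85 - 120\right)\right) - \sqrt{-275 - 630}\right) - 387209} = \frac{1}{\left(\left(-2 + 523 \left(-85 - 120\right)\right) - \sqrt{-905}\right) - 387209} = \frac{1}{\left(\left(-2 + 523 \left(-205\right)\right) - i \sqrt{905}\right) - 387209} = \frac{1}{\left(\left(-2 - 107215\right) - i \sqrt{905}\right) - 387209} = \frac{1}{\left(-107217 - i \sqrt{905}\right) - 387209} = \frac{1}{-494426 - i \sqrt{905}}$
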